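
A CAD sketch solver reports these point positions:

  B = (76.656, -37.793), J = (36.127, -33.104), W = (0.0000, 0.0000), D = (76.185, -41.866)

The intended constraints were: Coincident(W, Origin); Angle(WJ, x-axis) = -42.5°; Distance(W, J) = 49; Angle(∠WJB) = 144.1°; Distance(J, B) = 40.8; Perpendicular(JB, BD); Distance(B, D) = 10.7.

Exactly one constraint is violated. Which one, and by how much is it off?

Distance(B, D) = 10.7 — off by 6.60.

W = (0.00, 0.00) ✓; WJ at -42.50° ✓; |WJ| = 49.00 ✓; ∠WJB = 144.1° ✓; |JB| = 40.80 ✓; ∠(JB, BD) = 90.00° ✓; |BD| = 4.100 ✗.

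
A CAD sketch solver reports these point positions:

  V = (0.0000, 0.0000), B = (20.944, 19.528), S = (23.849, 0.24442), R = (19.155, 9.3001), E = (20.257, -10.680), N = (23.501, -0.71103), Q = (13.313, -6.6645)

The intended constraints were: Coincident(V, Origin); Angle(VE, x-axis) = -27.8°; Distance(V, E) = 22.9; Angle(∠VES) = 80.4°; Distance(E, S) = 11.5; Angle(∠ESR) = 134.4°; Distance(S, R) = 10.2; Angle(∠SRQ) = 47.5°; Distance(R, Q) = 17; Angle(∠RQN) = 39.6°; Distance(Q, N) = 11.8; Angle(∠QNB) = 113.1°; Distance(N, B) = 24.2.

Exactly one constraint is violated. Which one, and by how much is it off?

Distance(N, B) = 24.2 — off by 3.80.

V = (0.00, 0.00) ✓; VE at -27.80° ✓; |VE| = 22.90 ✓; ∠VES = 80.40° ✓; |ES| = 11.50 ✓; ∠ESR = 134.4° ✓; |SR| = 10.20 ✓; ∠SRQ = 47.50° ✓; |RQ| = 17.00 ✓; ∠RQN = 39.60° ✓; |QN| = 11.80 ✓; ∠QNB = 113.1° ✓; |NB| = 20.40 ✗.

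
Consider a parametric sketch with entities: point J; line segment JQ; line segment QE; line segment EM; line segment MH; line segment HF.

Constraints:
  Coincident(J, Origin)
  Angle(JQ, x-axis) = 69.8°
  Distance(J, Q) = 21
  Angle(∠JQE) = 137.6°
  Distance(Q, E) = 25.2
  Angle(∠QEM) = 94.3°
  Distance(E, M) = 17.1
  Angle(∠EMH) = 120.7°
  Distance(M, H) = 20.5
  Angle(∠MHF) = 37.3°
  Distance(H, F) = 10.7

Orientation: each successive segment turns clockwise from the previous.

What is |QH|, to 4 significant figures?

30.40

J is at the origin; JQ runs at 69.8° with length 21.0, so Q = (7.251, 19.71). ∠JQE = 137.6° gives QE at 27.40° from the x-axis; with |QE| = 25.2, E = (29.62, 31.31). ∠QEM = 94.3° gives EM at -58.30° from the x-axis; with |EM| = 17.1, M = (38.61, 16.76). ∠EMH = 120.7° gives MH at -117.6° from the x-axis; with |MH| = 20.5, H = (29.11, -1.411). Then |QH| = |H − Q| = 30.40.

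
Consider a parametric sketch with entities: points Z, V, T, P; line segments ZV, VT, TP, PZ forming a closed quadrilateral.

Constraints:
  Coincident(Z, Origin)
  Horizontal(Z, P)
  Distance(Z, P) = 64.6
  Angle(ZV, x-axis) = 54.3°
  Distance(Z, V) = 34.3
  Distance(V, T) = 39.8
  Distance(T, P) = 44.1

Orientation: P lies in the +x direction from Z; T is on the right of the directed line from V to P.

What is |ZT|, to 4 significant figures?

25.12

Checks: |VT| = 39.80 ✓; |TP| = 44.10 ✓.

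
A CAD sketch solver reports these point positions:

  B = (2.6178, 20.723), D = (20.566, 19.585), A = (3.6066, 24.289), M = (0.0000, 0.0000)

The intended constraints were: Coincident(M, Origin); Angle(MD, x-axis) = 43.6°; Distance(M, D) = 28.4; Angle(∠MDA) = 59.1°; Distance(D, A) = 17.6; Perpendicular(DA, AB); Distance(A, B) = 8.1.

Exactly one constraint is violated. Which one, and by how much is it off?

Distance(A, B) = 8.1 — off by 4.40.

M = (0.00, 0.00) ✓; MD at 43.60° ✓; |MD| = 28.40 ✓; ∠MDA = 59.10° ✓; |DA| = 17.60 ✓; ∠(DA, AB) = 90.00° ✓; |AB| = 3.701 ✗.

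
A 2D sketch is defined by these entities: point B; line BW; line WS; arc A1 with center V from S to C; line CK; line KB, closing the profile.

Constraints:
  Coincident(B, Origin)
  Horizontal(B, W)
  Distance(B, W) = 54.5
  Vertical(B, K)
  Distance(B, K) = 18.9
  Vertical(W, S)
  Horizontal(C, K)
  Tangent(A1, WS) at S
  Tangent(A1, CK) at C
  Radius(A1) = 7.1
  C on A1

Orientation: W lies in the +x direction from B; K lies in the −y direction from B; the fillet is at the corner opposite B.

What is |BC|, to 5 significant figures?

51.029

B is at the origin; B and W share the same y with |BW| = 54.5 and W on the +x side, so W = (54.500, 0.0000). BK is vertical with |BK| = 18.9 and K on the −y side, so K = (0.0000, -18.900). The virtual corner opposite B is at (54.500, -18.900). The tangent condition forces VS to be normal to WS and the tangent condition forces VC to be normal to CK, with radius 7.1, so the center V sits 7.1 in from both sides at V = (47.400, -11.800). That places the tangent points at S = (54.500, -11.800) on WS and C = (47.400, -18.900) on CK. Then |BC| = |C − B| = 51.029.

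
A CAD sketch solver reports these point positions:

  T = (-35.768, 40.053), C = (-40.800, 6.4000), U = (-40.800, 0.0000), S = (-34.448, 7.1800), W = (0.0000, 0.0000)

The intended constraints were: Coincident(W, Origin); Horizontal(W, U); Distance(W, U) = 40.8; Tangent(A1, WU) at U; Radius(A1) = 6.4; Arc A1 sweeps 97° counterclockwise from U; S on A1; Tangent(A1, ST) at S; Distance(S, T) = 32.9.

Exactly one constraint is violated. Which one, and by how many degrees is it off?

Tangent(A1, ST) at S — off by 4.70°.

W = (0.00, 0.00) ✓; W.y = 0.00, U.y = 0.00 ✓; |WU| = 40.80 ✓; ∠(CU, UW) = 90.00° ✓; |CU| = 6.400 ✓; bearing(C→S) − bearing(C→U) = 97.00° ✓; |CS| = 6.400 ✓; ∠(CS, ST) = 94.70° ✗; |ST| = 32.90 ✓.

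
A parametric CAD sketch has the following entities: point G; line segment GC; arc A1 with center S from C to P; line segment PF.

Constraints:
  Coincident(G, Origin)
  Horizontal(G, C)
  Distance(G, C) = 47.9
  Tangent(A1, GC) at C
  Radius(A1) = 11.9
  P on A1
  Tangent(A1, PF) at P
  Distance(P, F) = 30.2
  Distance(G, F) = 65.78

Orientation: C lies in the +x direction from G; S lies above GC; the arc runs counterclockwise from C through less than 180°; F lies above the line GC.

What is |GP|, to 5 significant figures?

61.197

G is at the origin; G and C share the same y with |GC| = 47.9 and C on the +x side, so C = (47.900, 0.0000). The tangent condition forces SC to be normal to GC, so S = C + (0, 11.9) = (47.900, 11.900). Since SP ⟂ PF (tangency), |SF| = √(11.9² + 30.2²) = 32.460 regardless of where P sits on A1. So F lies on both circle(G, 65.78) and circle(S, 32.460); the above-GC intersection is F = (48.578, 44.353). P is the foot of the tangent from F: P = (59.060, 16.030).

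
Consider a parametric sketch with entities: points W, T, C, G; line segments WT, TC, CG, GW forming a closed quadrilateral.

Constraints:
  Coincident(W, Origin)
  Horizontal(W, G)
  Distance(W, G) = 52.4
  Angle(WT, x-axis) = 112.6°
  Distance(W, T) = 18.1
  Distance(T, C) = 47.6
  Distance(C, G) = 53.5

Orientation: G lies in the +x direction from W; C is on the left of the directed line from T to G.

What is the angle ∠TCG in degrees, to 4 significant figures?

74.91°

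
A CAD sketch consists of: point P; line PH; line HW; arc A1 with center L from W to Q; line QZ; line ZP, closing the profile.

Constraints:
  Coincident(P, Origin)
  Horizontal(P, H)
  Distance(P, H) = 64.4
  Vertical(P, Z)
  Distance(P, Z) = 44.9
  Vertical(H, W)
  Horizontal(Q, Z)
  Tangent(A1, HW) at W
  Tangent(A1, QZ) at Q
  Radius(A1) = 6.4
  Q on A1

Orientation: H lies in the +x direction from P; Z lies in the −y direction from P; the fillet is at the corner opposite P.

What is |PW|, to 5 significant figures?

75.031

P is at the origin; P and H share the same y with |PH| = 64.4 and H on the +x side, so H = (64.400, 0.0000). P and Z share the same x with |PZ| = 44.9 and Z on the −y side, so Z = (0.0000, -44.900). The virtual corner opposite P is at (64.400, -44.900). The tangent condition forces LW to be normal to HW and since A1 is tangent to QZ there, LQ ⟂ QZ, with radius 6.4, so the center L sits 6.4 in from both sides at L = (58.000, -38.500). That places the tangent points at W = (64.400, -38.500) on HW and Q = (58.000, -44.900) on QZ. Then |PW| = |W − P| = 75.031.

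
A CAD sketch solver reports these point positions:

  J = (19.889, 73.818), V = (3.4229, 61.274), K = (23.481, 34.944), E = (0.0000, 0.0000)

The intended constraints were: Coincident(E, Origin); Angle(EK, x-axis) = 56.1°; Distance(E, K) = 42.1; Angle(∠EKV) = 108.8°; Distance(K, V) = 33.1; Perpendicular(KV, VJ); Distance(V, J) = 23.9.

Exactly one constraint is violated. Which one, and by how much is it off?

Distance(V, J) = 23.9 — off by 3.20.

E = (0.00, 0.00) ✓; EK at 56.10° ✓; |EK| = 42.10 ✓; ∠EKV = 108.8° ✓; |KV| = 33.10 ✓; ∠(KV, VJ) = 90.00° ✓; |VJ| = 20.70 ✗.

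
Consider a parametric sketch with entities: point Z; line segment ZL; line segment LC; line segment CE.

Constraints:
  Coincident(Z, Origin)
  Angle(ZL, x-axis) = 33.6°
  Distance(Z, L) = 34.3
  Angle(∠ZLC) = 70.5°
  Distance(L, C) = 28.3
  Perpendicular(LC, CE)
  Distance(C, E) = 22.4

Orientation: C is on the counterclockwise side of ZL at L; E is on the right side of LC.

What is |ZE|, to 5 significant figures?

57.268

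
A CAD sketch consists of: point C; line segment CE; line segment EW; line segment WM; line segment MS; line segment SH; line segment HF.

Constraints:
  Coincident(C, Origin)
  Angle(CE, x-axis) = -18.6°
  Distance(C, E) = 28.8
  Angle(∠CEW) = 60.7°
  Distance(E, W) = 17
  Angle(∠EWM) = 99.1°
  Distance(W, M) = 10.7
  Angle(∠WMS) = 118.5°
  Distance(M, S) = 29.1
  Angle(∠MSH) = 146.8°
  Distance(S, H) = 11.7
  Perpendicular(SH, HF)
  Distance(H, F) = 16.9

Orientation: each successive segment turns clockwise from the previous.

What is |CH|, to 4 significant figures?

30.40

C is at the origin; CE runs at -18.6° with length 28.8, so E = (27.30, -9.186). ∠CEW = 60.7° gives EW at -137.9° from the x-axis; with |EW| = 17.0, W = (14.68, -20.58). ∠EWM = 99.1° gives WM at 141.2° from the x-axis; with |WM| = 10.7, M = (6.343, -13.88). ∠WMS = 118.5° gives MS at 79.70° from the x-axis; with |MS| = 29.1, S = (11.55, 14.75). ∠MSH = 146.8° gives SH at 46.50° from the x-axis; with |SH| = 11.7, H = (19.60, 23.24). Then |CH| = |H − C| = 30.40.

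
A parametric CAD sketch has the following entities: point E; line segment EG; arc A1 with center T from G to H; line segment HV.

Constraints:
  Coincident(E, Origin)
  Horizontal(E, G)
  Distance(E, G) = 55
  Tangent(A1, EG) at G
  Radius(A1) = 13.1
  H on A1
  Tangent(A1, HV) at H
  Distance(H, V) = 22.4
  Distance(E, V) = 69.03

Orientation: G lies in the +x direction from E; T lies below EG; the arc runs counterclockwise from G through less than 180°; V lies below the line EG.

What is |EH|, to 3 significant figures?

48.8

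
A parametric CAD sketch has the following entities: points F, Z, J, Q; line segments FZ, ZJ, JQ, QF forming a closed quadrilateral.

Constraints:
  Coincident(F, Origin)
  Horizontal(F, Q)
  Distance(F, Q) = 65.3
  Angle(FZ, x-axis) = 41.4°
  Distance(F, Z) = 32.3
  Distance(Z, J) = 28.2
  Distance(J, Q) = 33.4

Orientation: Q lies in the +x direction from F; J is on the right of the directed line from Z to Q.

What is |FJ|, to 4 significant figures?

32.87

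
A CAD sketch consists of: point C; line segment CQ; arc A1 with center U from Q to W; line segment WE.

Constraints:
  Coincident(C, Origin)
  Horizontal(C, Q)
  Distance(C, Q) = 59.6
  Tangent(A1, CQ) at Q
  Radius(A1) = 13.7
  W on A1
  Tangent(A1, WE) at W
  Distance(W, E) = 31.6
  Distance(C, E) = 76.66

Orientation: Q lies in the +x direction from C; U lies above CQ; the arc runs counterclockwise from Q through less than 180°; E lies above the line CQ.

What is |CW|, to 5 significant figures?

74.670

Checks: |UW| = 13.70 ✓; ∠(UW, WE) = 90.00° ✓; |WE| = 31.60 ✓; |CE| = 76.66 ✓.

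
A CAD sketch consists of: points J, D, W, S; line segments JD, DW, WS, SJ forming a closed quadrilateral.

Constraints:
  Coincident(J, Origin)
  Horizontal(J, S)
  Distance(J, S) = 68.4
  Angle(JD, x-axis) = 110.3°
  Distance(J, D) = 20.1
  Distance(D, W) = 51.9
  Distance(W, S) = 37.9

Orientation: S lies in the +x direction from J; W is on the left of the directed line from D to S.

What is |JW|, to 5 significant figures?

52.614

J is at the origin; J and S share the same y with |JS| = 68.4 and S in +x, so S = (68.4, 0). JD runs at 110.3° with |JD| = 20.1, so D = (-6.9734, 18.852). W is determined by |DW| = 51.9 and |WS| = 37.9 together: it lies at the intersection of circle(D, 51.9) and circle(S, 37.9). With |DS| = 77.695, the foot of the radical line on DS is 46.938 from D and the perpendicular offset is √(51.9² − 46.938²) = 22.145. Taking the left-of-DS solution: W = (43.935, 28.946).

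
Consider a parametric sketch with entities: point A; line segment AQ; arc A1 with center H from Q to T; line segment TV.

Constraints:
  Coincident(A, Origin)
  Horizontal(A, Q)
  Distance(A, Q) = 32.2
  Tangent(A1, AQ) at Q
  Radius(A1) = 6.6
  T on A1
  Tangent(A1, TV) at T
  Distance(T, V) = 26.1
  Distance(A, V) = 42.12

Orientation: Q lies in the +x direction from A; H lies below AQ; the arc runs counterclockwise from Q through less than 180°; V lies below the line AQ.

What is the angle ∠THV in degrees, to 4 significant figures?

75.81°

A is at the origin; A and Q share the same y with |AQ| = 32.2 and Q on the +x side, so Q = (32.20, 0.000). A1 meets AQ tangentially, so HQ is at right angles to AQ, so H = Q + (0, -6.6) = (32.20, -6.600). Since HT ⟂ TV (tangency), |HV| = √(6.6² + 26.1²) = 26.92 regardless of where T sits on A1. So V lies on both circle(A, 42.12) and circle(H, 26.92); the below-AQ intersection is V = (26.33, -32.87). T is the foot of the tangent from V: T = (25.60, -6.784).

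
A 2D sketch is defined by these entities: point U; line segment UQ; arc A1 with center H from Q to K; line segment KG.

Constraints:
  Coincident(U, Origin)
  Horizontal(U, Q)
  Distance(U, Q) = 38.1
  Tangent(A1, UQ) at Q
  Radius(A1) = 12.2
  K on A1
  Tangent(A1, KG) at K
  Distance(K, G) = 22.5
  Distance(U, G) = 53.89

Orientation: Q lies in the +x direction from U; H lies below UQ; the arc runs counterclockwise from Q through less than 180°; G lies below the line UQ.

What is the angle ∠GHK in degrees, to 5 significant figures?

61.532°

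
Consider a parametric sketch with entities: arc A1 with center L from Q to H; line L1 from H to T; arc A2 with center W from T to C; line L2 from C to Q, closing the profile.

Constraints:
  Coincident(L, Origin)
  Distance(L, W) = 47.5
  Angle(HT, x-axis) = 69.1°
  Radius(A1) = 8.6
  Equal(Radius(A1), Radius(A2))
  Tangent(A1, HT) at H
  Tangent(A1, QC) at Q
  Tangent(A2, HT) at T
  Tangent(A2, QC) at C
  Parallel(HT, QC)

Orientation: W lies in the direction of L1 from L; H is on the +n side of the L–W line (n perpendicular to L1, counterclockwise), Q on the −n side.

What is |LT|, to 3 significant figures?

48.3

The slot axis is L1's direction at 69.1°, so u = (cos 69.1°, sin 69.1°) = (0.357, 0.934) and n = (−sin 69.1°, cos 69.1°) = (-0.934, 0.357). L is at the origin and W lies 47.5 along u from L, so W = 47.5·u = (16.9, 44.4). Tangency of A1 to both parallel lines with radius 8.6 puts H and Q at L ± 8.6·n: H = (-8.03, 3.07), Q = (8.03, -3.07). Equal radii place T and C the same way about W: T = W + 8.6·n = (8.91, 47.4), C = W − 8.6·n = (25.0, 41.3). Then |LT| = |T − L| = 48.3.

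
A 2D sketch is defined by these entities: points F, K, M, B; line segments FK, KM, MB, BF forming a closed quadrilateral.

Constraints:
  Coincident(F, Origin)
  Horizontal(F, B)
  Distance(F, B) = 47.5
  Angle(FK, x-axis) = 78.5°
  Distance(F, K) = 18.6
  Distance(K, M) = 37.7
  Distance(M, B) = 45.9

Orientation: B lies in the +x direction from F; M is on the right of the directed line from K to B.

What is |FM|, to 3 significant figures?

20.3

Checks: |KM| = 37.70 ✓; |MB| = 45.90 ✓.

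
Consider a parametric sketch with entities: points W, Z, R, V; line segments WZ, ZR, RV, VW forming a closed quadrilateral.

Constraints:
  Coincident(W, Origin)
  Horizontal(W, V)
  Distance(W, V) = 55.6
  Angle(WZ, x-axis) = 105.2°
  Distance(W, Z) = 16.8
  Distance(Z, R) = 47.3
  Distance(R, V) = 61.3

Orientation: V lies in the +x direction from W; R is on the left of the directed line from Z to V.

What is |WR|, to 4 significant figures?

58.81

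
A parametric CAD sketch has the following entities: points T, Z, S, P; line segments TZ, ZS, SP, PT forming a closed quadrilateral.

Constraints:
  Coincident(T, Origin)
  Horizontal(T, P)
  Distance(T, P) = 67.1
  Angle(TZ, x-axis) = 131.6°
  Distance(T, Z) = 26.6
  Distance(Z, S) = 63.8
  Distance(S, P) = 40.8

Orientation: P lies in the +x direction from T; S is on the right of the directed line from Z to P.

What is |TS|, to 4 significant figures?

37.78

Checks: |ZS| = 63.80 ✓; |SP| = 40.80 ✓.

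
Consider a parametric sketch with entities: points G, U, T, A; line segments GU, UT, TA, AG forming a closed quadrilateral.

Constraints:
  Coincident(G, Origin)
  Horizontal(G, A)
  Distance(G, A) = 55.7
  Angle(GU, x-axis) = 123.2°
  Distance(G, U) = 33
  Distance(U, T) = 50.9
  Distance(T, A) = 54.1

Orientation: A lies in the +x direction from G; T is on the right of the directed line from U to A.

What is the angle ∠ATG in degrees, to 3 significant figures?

85.2°

G is at the origin; G and A share the same y with |GA| = 55.7 and A in +x, so A = (55.7, 0). GU runs at 123.2° with |GU| = 33.0, so U = (-18.1, 27.6). T is determined by |UT| = 50.9 and |TA| = 54.1 together: it lies at the intersection of circle(U, 50.9) and circle(A, 54.1). With |UA| = 78.8, the foot of the radical line on UA is 37.3 from U and the perpendicular offset is √(50.9² − 37.3²) = 34.7. Taking the right-of-UA solution: T = (4.66, -17.9).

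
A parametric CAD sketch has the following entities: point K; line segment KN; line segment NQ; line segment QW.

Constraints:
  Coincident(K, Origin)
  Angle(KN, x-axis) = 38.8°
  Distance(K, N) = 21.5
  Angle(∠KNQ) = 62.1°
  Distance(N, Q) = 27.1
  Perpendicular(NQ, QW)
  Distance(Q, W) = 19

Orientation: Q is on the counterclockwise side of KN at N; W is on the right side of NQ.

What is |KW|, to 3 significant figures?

41.6

K is at the origin; KN runs at 38.8° with length 21.5, so N = 21.5·(cos 38.8°, sin 38.8°) = (16.8, 13.5). ∠KNQ = 62.1°, so NQ runs at 38.8° + (180° − 62.1°) = 157° from the x-axis; with |NQ| = 27.1, Q = N + 27.1·(cos 157°, sin 157°) = (-8.13, 24.2). The perpendicularity gives QW at right angles to NQ; with |QW| = 19.0 on the right of NQ, W = Q + 19.0·(0.396, 0.918) = (-0.619, 41.6). Then |KW| = |W − K| = 41.6.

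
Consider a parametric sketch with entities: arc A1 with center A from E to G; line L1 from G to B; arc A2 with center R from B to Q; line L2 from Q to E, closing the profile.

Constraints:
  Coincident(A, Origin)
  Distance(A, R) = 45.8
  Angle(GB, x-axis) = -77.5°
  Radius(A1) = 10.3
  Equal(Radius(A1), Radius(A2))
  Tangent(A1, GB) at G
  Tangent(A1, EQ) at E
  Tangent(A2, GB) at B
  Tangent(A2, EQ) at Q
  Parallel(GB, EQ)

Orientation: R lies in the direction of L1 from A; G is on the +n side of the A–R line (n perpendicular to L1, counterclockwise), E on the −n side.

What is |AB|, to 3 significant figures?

46.9

The slot axis is L1's direction at -77.5°, so u = (cos -77.5°, sin -77.5°) = (0.216, -0.976) and n = (−sin -77.5°, cos -77.5°) = (0.976, 0.216). A is at the origin and R lies 45.8 along u from A, so R = 45.8·u = (9.91, -44.7). Tangency of A1 to both parallel lines with radius 10.3 puts G and E at A ± 10.3·n: G = (10.1, 2.23), E = (-10.1, -2.23). Equal radii place B and Q the same way about R: B = R + 10.3·n = (20.0, -42.5), Q = R − 10.3·n = (-0.143, -46.9). Then |AB| = |B − A| = 46.9.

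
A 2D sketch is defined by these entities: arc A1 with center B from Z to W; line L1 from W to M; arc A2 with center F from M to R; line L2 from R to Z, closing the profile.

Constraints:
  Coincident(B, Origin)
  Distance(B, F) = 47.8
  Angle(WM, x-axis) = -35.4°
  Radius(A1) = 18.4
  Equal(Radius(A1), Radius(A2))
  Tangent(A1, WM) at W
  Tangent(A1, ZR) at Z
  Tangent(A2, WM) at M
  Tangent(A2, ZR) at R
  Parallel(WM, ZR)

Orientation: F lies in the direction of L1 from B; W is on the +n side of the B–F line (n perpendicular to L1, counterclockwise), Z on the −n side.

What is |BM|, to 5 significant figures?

51.219

Tangency of A1 to both parallel lines with radius 18.4 puts W and Z at B ± 18.4·n: W = (10.659, 14.998), Z = (-10.659, -14.998). Equal radii place M and R the same way about F: M = F + 18.4·n = (49.622, -12.691), R = F − 18.4·n = (28.304, -42.688). Then |BM| = |M − B| = 51.219.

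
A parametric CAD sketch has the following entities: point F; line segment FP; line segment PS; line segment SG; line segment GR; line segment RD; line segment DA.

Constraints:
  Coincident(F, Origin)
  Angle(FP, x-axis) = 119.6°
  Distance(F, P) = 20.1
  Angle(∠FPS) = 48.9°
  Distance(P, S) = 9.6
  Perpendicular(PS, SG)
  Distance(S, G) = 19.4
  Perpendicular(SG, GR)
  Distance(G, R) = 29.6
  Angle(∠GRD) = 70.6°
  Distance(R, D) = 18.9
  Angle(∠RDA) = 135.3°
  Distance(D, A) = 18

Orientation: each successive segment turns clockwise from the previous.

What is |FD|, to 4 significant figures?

30.16

F is at the origin; FP runs at 119.6° with length 20.1, so P = (-9.928, 17.48). ∠FPS = 48.9° gives PS at -11.50° from the x-axis; with |PS| = 9.6, S = (-0.5210, 15.56). The perpendicularity gives SG at right angles to PS, so SG runs at -101.5°; with |SG| = 19.4, G = (-4.389, -3.448). The perpendicularity gives GR at right angles to SG, so GR runs at 168.5°; with |GR| = 29.6, R = (-33.39, 2.454). ∠GRD = 70.6° gives RD at 59.10° from the x-axis; with |RD| = 18.9, D = (-23.69, 18.67). Then |FD| = |D − F| = 30.16.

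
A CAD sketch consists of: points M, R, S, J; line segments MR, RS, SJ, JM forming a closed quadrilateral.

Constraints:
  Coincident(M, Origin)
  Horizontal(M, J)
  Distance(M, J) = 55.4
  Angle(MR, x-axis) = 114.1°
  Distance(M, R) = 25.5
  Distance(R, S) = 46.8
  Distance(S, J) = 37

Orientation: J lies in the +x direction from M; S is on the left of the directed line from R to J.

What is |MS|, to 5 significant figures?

47.482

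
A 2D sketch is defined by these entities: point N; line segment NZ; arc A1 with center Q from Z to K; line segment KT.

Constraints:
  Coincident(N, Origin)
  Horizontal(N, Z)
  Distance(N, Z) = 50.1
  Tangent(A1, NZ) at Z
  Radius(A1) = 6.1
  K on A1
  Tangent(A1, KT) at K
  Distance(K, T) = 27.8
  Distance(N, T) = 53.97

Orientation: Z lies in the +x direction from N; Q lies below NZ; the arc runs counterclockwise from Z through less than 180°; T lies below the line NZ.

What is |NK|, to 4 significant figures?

44.38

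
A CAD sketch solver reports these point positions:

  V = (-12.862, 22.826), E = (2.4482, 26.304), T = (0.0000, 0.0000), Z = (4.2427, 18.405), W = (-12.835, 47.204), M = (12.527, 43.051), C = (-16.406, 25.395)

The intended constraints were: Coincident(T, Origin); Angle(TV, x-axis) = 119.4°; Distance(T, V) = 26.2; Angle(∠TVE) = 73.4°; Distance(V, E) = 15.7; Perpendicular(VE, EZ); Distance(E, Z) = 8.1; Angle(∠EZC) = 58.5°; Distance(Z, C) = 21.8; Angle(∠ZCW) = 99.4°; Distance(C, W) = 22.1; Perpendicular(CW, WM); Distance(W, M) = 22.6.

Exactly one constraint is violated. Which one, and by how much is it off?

Distance(W, M) = 22.6 — off by 3.10.

T = (0.00, 0.00) ✓; TV at 119.4° ✓; |TV| = 26.20 ✓; ∠TVE = 73.40° ✓; |VE| = 15.70 ✓; ∠(VE, EZ) = 90.00° ✓; |EZ| = 8.100 ✓; ∠EZC = 58.50° ✓; |ZC| = 21.80 ✓; ∠ZCW = 99.40° ✓; |CW| = 22.10 ✓; ∠(CW, WM) = 90.00° ✓; |WM| = 25.70 ✗.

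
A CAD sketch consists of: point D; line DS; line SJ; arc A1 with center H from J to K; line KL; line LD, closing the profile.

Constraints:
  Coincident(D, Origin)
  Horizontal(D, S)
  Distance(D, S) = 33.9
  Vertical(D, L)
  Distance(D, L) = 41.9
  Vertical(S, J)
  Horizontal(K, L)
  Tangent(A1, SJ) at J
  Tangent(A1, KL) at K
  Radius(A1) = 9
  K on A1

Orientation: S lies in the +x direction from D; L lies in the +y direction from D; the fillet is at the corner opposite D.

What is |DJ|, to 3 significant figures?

47.2

D is at the origin; D and S share the same y with |DS| = 33.9 and S on the +x side, so S = (33.9, 0.00). DL is vertical with |DL| = 41.9 and L on the +y side, so L = (0.00, 41.9). The virtual corner opposite D is at (33.9, 41.9). A1 meets SJ tangentially, so HJ is at right angles to SJ and the tangent condition forces HK to be normal to KL, with radius 9.0, so the center H sits 9.0 in from both sides at H = (24.9, 32.9). That places the tangent points at J = (33.9, 32.9) on SJ and K = (24.9, 41.9) on KL. Then |DJ| = |J − D| = 47.2.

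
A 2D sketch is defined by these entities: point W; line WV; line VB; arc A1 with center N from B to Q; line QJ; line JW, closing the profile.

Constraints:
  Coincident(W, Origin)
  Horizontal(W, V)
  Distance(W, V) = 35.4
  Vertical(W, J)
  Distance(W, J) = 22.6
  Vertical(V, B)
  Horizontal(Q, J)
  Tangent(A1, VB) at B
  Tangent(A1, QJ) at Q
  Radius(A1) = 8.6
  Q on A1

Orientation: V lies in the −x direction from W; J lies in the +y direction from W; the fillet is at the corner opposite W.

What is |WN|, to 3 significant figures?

30.2

W is at the origin; W and V share the same y with |WV| = 35.4 and V on the −x side, so V = (-35.4, 0.00). WJ is vertical with |WJ| = 22.6 and J on the +y side, so J = (0.00, 22.6). The virtual corner opposite W is at (-35.4, 22.6). Tangency of A1 to VB means the radius NB is perpendicular to VB and since A1 is tangent to QJ there, NQ ⟂ QJ, with radius 8.6, so the center N sits 8.6 in from both sides at N = (-26.8, 14.0). Then |WN| = |N − W| = 30.2.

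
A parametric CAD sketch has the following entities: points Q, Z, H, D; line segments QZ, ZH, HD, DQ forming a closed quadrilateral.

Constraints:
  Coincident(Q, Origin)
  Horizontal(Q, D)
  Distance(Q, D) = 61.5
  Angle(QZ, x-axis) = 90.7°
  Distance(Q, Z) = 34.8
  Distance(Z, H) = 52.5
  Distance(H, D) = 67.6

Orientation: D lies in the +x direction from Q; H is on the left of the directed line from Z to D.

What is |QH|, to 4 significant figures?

77.63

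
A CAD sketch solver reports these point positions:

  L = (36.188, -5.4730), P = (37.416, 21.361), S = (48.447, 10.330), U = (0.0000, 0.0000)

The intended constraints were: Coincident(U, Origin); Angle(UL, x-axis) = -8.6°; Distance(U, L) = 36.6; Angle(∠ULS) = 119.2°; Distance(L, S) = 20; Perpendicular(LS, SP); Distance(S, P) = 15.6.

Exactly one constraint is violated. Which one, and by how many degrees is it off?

Perpendicular(LS, SP) — off by 7.20°.

U = (0.00, 0.00) ✓; UL at -8.600° ✓; |UL| = 36.60 ✓; ∠ULS = 119.2° ✓; |LS| = 20.00 ✓; ∠(LS, SP) = 82.80° ✗; |SP| = 15.60 ✓.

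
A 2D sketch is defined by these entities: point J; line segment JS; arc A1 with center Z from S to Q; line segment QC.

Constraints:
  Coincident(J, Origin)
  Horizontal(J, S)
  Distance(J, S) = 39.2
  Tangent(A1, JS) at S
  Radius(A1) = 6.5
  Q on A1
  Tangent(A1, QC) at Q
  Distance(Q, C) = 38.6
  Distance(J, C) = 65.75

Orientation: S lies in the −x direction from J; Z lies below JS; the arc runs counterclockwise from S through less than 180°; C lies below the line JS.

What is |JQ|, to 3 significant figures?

46.1

Checks: J = (0.00, 0.00) ✓; |ZQ| = 6.500 ✓; ∠(ZQ, QC) = 90.00° ✓; |QC| = 38.60 ✓; |JC| = 65.75 ✓.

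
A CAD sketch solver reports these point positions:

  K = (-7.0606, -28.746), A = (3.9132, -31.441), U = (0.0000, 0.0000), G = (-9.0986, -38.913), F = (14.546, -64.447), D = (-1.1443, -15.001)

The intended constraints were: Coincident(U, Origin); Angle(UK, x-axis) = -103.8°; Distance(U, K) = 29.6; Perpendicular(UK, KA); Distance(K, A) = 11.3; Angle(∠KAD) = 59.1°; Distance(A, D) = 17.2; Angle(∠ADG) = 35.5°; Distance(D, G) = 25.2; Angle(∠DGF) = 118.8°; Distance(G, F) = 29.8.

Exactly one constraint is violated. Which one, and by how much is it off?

Distance(G, F) = 29.8 — off by 5.00.

U = (0.00, 0.00) ✓; UK at -103.8° ✓; |UK| = 29.60 ✓; ∠(UK, KA) = 90.00° ✓; |KA| = 11.30 ✓; ∠KAD = 59.10° ✓; |AD| = 17.20 ✓; ∠ADG = 35.50° ✓; |DG| = 25.20 ✓; ∠DGF = 118.8° ✓; |GF| = 34.80 ✗.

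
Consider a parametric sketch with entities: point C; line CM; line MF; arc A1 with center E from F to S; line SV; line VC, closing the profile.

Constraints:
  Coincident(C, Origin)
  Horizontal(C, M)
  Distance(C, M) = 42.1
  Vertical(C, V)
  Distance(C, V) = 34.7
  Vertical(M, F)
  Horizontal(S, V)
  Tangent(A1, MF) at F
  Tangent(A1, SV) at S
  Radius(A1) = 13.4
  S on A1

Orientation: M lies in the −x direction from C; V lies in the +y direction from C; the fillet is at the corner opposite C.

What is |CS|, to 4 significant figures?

45.03

The virtual corner opposite C is at (-42.10, 34.70). Tangency of A1 to MF means the radius EF is perpendicular to MF and A1 meets SV tangentially, so ES is at right angles to SV, with radius 13.4, so the center E sits 13.4 in from both sides at E = (-28.70, 21.30). That places the tangent points at F = (-42.10, 21.30) on MF and S = (-28.70, 34.70) on SV. Then |CS| = |S − C| = 45.03.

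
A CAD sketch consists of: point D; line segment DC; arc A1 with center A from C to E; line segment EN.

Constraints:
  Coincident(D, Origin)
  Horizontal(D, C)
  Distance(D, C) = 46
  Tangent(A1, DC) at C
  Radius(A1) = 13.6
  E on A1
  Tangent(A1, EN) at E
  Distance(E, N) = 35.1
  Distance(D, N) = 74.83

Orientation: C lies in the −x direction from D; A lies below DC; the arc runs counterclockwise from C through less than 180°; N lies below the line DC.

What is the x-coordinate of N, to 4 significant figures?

-55.70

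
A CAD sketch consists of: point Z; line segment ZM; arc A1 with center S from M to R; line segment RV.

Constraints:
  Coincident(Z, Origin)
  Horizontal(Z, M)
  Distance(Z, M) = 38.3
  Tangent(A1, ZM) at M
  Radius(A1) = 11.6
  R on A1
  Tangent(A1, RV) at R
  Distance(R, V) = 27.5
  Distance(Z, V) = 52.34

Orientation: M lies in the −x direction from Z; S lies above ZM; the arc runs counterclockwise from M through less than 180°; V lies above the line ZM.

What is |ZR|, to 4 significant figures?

30.37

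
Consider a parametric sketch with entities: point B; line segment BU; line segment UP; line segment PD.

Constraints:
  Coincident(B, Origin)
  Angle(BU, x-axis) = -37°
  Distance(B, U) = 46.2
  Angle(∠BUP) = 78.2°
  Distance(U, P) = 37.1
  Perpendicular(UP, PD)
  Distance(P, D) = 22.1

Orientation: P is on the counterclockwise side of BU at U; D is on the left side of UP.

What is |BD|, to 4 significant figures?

36.05

B is at the origin; BU runs at -37.0° with length 46.2, so U = 46.2·(cos -37.0°, sin -37.0°) = (36.90, -27.80). ∠BUP = 78.2°, so UP runs at -37.0° + (180° − 78.2°) = 64.80° from the x-axis; with |UP| = 37.1, P = U + 37.1·(cos 64.80°, sin 64.80°) = (52.69, 5.765). UP ⟂ PD; with |PD| = 22.1 on the left of UP, D = P + 22.1·(-0.9048, 0.4258) = (32.70, 15.17). Then |BD| = |D − B| = 36.05.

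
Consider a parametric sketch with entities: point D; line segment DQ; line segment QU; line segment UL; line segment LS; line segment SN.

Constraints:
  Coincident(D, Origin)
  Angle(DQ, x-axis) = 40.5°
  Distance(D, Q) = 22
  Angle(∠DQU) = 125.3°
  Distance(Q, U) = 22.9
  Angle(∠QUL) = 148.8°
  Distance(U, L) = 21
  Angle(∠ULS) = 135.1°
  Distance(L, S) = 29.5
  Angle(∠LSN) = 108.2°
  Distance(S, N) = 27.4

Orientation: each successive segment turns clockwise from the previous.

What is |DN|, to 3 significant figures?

52.0

∠ULS = 135.1° gives LS at -90.3° from the x-axis; with |LS| = 29.5, S = (53.5, -35.8). ∠LSN = 108.2° gives SN at -162° from the x-axis; with |SN| = 27.4, N = (27.4, -44.2). Then |DN| = |N − D| = 52.0.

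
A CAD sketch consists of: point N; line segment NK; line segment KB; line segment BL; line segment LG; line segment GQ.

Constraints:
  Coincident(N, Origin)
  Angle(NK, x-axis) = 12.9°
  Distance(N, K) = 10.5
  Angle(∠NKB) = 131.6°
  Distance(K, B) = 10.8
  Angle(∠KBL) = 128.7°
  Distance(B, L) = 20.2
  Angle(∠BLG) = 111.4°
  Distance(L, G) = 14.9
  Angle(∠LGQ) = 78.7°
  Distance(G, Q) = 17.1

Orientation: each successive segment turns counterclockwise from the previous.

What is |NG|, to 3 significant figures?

31.0

N is at the origin; NK runs at 12.9° with length 10.5, so K = (10.2, 2.34). ∠NKB = 131.6° gives KB at 61.3° from the x-axis; with |KB| = 10.8, B = (15.4, 11.8). ∠KBL = 128.7° gives BL at 113° from the x-axis; with |BL| = 20.2, L = (7.66, 30.5). ∠BLG = 111.4° gives LG at -179° from the x-axis; with |LG| = 14.9, G = (-7.24, 30.2). Then |NG| = |G − N| = 31.0.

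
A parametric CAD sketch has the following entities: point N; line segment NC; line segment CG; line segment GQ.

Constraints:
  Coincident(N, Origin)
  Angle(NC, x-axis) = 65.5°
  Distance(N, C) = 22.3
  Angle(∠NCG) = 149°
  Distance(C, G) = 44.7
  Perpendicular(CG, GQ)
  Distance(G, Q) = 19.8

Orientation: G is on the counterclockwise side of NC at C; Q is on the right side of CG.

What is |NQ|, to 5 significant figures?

71.071

N is at the origin; NC runs at 65.5° with length 22.3, so C = 22.3·(cos 65.5°, sin 65.5°) = (9.2477, 20.292). ∠NCG = 149.0°, so CG runs at 65.5° + (180° − 149.0°) = 96.500° from the x-axis; with |CG| = 44.7, G = C + 44.7·(cos 96.500°, sin 96.500°) = (4.1875, 64.705). CG ⟂ GQ; with |GQ| = 19.8 on the right of CG, Q = G + 19.8·(0.99357, 0.11320) = (23.860, 66.946). Then |NQ| = |Q − N| = 71.071.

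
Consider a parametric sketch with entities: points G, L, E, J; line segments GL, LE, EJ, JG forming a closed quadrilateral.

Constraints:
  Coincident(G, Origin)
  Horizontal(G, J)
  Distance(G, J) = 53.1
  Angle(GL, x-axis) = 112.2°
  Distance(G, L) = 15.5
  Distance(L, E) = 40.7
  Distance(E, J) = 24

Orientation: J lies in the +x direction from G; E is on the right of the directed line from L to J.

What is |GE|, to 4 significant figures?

30.21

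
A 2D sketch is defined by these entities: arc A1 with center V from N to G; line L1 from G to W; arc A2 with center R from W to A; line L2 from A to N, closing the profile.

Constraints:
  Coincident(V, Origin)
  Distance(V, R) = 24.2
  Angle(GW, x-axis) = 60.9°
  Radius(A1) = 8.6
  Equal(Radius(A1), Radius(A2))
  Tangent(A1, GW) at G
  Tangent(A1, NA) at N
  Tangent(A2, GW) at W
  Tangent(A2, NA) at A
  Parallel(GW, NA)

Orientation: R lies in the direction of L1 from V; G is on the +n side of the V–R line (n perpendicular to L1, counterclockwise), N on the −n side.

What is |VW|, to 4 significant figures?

25.68

The slot axis is L1's direction at 60.9°, so u = (cos 60.9°, sin 60.9°) = (0.4863, 0.8738) and n = (−sin 60.9°, cos 60.9°) = (-0.8738, 0.4863). V is at the origin and R lies 24.2 along u from V, so R = 24.2·u = (11.77, 21.15). Tangency of A1 to both parallel lines with radius 8.6 puts G and N at V ± 8.6·n: G = (-7.514, 4.182), N = (7.514, -4.182). Equal radii place W and A the same way about R: W = R + 8.6·n = (4.255, 25.33), A = R − 8.6·n = (19.28, 16.96). Then |VW| = |W − V| = 25.68.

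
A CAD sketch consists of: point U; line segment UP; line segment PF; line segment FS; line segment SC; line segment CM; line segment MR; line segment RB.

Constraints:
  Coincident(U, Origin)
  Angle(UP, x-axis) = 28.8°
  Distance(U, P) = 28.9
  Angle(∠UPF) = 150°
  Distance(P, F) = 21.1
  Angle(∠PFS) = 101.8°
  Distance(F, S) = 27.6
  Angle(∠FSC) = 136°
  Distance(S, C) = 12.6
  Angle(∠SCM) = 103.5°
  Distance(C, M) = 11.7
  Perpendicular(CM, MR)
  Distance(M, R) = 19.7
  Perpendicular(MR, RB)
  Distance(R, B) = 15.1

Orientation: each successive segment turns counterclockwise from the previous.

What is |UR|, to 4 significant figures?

40.30

U is at the origin; UP runs at 28.8° with length 28.9, so P = (25.33, 13.92). ∠UPF = 150.0° gives PF at 58.80° from the x-axis; with |PF| = 21.1, F = (36.26, 31.97). ∠PFS = 101.8° gives FS at 137.0° from the x-axis; with |FS| = 27.6, S = (16.07, 50.79). ∠FSC = 136.0° gives SC at -179.0° from the x-axis; with |SC| = 12.6, C = (3.472, 50.57). ∠SCM = 103.5° gives CM at -102.5° from the x-axis; with |CM| = 11.7, M = (0.9398, 39.15). The perpendicularity gives MR at right angles to CM, so MR runs at -12.50°; with |MR| = 19.7, R = (20.17, 34.89). Then |UR| = |R − U| = 40.30.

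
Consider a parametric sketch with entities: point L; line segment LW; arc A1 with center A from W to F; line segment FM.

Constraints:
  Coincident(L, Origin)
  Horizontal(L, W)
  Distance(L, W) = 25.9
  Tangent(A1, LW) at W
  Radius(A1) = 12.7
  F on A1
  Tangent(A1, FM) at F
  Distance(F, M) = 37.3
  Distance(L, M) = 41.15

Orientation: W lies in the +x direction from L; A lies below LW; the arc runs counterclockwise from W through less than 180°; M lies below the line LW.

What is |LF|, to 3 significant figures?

16.2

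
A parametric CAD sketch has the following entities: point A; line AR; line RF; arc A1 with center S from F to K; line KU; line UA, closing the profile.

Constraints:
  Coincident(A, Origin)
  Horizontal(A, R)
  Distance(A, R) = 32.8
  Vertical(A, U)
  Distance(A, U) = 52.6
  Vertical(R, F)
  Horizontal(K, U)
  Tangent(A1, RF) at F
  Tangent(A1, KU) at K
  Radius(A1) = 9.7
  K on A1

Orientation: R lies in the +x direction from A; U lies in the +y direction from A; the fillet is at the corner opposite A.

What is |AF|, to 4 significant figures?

54.00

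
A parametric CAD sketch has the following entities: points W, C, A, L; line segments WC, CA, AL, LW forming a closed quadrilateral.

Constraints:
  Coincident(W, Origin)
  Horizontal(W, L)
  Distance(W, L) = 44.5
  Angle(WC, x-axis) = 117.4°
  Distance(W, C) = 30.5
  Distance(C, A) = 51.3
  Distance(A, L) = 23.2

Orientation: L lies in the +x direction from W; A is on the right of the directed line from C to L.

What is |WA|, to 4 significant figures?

24.44

Checks: WC at 117.4° ✓; |CA| = 51.30 ✓; |AL| = 23.20 ✓.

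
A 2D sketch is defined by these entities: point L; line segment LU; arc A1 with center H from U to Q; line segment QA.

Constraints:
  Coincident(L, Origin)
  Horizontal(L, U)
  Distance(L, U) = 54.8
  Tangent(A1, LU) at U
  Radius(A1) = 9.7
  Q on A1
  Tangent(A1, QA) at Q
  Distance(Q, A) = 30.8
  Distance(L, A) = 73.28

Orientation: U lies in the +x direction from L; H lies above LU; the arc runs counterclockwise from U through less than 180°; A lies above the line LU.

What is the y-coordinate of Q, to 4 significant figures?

10.97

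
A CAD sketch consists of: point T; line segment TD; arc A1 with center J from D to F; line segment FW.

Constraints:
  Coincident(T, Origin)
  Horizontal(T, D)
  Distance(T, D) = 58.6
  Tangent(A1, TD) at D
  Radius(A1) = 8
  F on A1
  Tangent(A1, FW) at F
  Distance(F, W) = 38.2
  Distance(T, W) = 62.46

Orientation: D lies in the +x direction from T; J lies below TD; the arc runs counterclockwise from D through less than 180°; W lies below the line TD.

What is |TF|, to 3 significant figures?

51.2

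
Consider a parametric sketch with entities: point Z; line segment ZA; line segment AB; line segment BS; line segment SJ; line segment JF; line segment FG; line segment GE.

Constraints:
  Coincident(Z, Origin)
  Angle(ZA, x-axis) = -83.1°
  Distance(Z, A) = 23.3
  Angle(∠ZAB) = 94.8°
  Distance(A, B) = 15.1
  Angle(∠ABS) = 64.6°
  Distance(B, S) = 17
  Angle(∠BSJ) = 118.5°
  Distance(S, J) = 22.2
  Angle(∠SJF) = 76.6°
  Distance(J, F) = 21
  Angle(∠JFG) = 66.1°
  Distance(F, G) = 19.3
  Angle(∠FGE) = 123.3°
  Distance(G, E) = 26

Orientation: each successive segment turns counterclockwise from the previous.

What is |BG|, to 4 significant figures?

11.85

Z is at the origin; ZA runs at -83.1° with length 23.3, so A = (2.799, -23.13). ∠ZAB = 94.8° gives AB at 2.100° from the x-axis; with |AB| = 15.1, B = (17.89, -22.58). ∠ABS = 64.6° gives BS at 117.5° from the x-axis; with |BS| = 17.0, S = (10.04, -7.499). ∠BSJ = 118.5° gives SJ at 179.0° from the x-axis; with |SJ| = 22.2, J = (-12.16, -7.111). ∠SJF = 76.6° gives JF at -77.60° from the x-axis; with |JF| = 21.0, F = (-7.648, -27.62). ∠JFG = 66.1° gives FG at 36.30° from the x-axis; with |FG| = 19.3, G = (7.907, -16.20). Then |BG| = |G − B| = 11.85.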